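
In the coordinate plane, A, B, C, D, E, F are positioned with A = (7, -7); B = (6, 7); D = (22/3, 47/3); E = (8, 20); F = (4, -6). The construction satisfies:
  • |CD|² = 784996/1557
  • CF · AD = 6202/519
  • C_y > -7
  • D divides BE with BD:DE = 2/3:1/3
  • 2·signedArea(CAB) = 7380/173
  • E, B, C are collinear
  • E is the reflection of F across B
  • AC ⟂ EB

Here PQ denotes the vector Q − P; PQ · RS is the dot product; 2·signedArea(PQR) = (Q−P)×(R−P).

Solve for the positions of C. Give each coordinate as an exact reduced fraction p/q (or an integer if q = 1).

1. C_x = 678/173  [E, B, C are collinear ∩ AC ⟂ EB]
2. C_y = -1129/173  [E, B, C are collinear ∩ AC ⟂ EB]
   → C = (678/173, -1129/173)

C = (678/173, -1129/173)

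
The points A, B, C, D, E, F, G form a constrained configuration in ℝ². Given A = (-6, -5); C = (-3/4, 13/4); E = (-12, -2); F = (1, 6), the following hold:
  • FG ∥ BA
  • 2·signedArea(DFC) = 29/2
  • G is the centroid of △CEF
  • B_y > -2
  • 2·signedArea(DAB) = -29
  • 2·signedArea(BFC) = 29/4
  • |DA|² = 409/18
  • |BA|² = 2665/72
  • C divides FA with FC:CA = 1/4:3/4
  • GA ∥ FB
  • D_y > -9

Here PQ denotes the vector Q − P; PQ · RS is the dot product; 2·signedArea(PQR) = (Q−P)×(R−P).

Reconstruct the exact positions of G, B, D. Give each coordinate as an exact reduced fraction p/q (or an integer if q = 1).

1. G_x = -47/12  [G is the centroid of △CEF]
2. G_y = 29/12  [G is the centroid of △CEF]
   → G = (-47/12, 29/12)
3. B_x = -13/12  [FG ∥ BA ∩ GA ∥ FB]
4. B_y = -17/12  [FG ∥ BA ∩ GA ∥ FB]
   → B = (-13/12, -17/12)
5. D_x = -19/6  [2·signedArea(DAB) = -29 ∩ 2·signedArea(DFC) = 29/2]
6. D_y = -53/6  [2·signedArea(DAB) = -29 ∩ 2·signedArea(DFC) = 29/2]
   → D = (-19/6, -53/6)

B = (-13/12, -17/12)
D = (-19/6, -53/6)
G = (-47/12, 29/12)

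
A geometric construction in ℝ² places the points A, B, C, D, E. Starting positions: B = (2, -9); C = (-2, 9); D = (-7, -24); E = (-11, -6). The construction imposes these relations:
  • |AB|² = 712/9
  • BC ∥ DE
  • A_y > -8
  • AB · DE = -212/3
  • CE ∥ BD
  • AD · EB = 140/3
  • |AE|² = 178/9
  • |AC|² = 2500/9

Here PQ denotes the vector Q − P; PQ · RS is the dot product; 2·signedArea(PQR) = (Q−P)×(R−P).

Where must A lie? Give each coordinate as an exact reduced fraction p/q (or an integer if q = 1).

A = (-20/3, -7)

1. A_x = -20/3  [AB · DE = -212/3 ∩ AD · EB = 140/3]
2. A_y = -7  [AB · DE = -212/3 ∩ AD · EB = 140/3]
   → A = (-20/3, -7)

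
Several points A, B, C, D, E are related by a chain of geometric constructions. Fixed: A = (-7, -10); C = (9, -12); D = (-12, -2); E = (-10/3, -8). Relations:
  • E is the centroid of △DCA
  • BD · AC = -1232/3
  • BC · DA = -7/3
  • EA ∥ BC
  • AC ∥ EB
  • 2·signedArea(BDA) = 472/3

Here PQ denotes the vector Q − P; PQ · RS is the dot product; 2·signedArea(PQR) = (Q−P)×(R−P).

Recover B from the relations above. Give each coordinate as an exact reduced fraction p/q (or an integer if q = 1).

B = (38/3, -10)

1. B_x = 38/3  [EA ∥ BC ∩ AC ∥ EB]
2. B_y = -10  [EA ∥ BC ∩ AC ∥ EB]
   → B = (38/3, -10)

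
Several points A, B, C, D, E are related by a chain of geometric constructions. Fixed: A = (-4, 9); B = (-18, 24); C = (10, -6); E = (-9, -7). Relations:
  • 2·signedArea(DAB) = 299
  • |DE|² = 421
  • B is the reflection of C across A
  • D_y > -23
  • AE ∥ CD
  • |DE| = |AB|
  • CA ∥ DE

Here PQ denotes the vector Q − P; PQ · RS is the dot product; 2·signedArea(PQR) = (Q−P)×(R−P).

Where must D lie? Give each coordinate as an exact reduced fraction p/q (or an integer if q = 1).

1. D_x = 5  [CA ∥ DE ∩ AE ∥ CD]
2. D_y = -22  [CA ∥ DE ∩ AE ∥ CD]
   → D = (5, -22)

D = (5, -22)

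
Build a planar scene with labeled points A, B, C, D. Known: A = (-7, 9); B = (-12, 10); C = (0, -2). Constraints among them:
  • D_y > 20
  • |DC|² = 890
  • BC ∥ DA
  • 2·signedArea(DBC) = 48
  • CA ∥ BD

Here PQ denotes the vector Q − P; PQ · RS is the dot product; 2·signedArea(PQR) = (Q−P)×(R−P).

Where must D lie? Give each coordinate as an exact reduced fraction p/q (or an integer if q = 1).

D = (-19, 21)

1. D_x = -19  [BC ∥ DA ∩ CA ∥ BD]
2. D_y = 21  [BC ∥ DA ∩ CA ∥ BD]
   → D = (-19, 21)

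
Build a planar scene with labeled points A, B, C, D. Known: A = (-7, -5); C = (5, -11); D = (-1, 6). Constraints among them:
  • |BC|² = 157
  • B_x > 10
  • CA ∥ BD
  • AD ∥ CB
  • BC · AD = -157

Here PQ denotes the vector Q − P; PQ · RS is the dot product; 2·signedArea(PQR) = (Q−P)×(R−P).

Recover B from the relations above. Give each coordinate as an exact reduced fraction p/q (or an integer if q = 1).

1. B_x = 11  [CA ∥ BD ∩ AD ∥ CB]
2. B_y = 0  [CA ∥ BD ∩ AD ∥ CB]
   → B = (11, 0)

B = (11, 0)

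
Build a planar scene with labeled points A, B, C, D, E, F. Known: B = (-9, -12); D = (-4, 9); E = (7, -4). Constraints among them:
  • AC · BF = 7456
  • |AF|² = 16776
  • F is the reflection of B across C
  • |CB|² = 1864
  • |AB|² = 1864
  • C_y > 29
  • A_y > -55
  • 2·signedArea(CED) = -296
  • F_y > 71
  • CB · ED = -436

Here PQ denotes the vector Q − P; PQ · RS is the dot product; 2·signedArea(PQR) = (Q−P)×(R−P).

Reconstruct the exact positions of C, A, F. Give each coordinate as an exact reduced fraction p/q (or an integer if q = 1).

1. C_x = 1  [2·signedArea(CED) = -296 ∩ CB · ED = -436]
2. C_y = 30  [2·signedArea(CED) = -296 ∩ CB · ED = -436]
   → C = (1, 30)
3. F_x = 11  [F is the reflection of B across C]
4. F_y = 72  [F is the reflection of B across C]
   → F = (11, 72)
5. A_x = -19  [line -20·x + -84·y + -4916 = 0 ∩ |AF|² = 16776]
6. A_y = -54  [line -20·x + -84·y + -4916 = 0 ∩ |AF|² = 16776]
   → A = (-19, -54)

A = (-19, -54)
C = (1, 30)
F = (11, 72)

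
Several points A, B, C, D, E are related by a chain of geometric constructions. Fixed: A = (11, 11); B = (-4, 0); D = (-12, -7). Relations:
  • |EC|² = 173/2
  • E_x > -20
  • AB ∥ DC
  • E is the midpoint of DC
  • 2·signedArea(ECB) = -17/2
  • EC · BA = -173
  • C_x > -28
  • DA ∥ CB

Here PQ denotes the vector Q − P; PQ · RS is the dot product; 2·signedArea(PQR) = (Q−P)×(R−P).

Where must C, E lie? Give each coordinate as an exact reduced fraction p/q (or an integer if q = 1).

C = (-27, -18)
E = (-39/2, -25/2)

1. C_x = -27  [DA ∥ CB ∩ AB ∥ DC]
2. C_y = -18  [DA ∥ CB ∩ AB ∥ DC]
   → C = (-27, -18)
3. E_x = -39/2  [E is the midpoint of DC]
4. E_y = -25/2  [E is the midpoint of DC]
   → E = (-39/2, -25/2)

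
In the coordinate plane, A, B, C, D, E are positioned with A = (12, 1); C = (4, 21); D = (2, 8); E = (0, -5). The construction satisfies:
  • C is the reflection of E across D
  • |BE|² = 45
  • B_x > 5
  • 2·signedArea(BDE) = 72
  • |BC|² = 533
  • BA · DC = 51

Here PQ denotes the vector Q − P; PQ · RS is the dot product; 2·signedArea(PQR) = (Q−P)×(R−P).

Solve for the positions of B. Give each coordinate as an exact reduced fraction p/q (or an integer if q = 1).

B = (6, -2)

1. B_x = 6  [2·signedArea(BDE) = 72 ∩ BA · DC = 51]
2. B_y = -2  [2·signedArea(BDE) = 72 ∩ BA · DC = 51]
   → B = (6, -2)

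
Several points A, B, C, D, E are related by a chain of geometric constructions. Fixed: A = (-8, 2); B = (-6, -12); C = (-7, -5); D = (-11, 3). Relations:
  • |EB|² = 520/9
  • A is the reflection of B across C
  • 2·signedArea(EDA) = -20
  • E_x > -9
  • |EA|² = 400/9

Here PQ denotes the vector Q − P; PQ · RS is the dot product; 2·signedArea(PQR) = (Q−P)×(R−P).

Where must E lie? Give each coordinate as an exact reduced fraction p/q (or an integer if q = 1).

1. E_x = -8  [line 1·x + 3·y + 22 = 0 ∩ |EA|² = 400/9]
2. E_y = -14/3  [line 1·x + 3·y + 22 = 0 ∩ |EA|² = 400/9]
   → E = (-8, -14/3)

E = (-8, -14/3)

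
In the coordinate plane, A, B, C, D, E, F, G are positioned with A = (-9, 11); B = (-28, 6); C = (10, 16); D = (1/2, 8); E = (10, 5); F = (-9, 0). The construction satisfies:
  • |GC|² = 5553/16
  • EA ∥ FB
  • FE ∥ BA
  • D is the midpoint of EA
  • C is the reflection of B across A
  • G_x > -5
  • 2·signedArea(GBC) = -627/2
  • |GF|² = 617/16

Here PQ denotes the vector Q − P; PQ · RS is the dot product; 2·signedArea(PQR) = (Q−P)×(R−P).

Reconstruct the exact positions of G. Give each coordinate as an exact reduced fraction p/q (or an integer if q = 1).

1. G_x = -17/4  [line -10·x + 38·y + -389/2 = 0 ∩ |GF|² = 617/16]
2. G_y = 4  [line -10·x + 38·y + -389/2 = 0 ∩ |GF|² = 617/16]
   → G = (-17/4, 4)

G = (-17/4, 4)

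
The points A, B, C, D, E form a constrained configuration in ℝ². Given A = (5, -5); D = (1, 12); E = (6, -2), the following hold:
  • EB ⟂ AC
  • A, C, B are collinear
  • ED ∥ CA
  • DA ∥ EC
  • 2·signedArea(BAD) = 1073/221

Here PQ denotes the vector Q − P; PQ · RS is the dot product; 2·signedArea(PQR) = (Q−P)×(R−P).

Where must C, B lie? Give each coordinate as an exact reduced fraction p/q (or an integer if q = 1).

1. C_x = 10  [ED ∥ CA ∩ DA ∥ EC]
2. C_y = -19  [ED ∥ CA ∩ DA ∥ EC]
   → C = (10, -19)
3. B_x = 920/221  [A, C, B are collinear ∩ EB ⟂ AC]
4. B_y = -587/221  [A, C, B are collinear ∩ EB ⟂ AC]
   → B = (920/221, -587/221)

B = (920/221, -587/221)
C = (10, -19)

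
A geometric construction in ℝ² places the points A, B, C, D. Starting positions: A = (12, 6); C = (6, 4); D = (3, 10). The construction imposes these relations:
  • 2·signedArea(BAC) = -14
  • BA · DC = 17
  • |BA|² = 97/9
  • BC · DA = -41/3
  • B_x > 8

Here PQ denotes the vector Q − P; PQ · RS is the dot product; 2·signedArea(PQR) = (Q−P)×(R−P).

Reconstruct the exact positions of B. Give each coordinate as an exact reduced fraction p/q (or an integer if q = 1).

1. B_x = 9  [2·signedArea(BAC) = -14 ∩ BA · DC = 17]
2. B_y = 22/3  [2·signedArea(BAC) = -14 ∩ BA · DC = 17]
   → B = (9, 22/3)

B = (9, 22/3)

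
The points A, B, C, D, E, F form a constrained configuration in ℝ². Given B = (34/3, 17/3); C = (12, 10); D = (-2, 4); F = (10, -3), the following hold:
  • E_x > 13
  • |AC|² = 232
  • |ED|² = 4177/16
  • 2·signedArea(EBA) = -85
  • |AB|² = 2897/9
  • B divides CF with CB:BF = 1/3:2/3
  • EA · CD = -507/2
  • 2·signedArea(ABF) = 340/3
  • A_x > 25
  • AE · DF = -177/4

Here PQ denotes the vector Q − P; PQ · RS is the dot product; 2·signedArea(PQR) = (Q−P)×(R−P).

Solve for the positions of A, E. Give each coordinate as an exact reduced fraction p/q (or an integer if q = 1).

A = (26, 16)
E = (14, 7/4)

1. A_x = 26  [line 26/3·x + -4/3·y + -204 = 0 ∩ |AB|² = 2897/9]
2. A_y = 16  [line 26/3·x + -4/3·y + -204 = 0 ∩ |AB|² = 2897/9]
   → A = (26, 16)
3. E_x = 14  [AE · DF = -177/4 ∩ 2·signedArea(EBA) = -85]
4. E_y = 7/4  [AE · DF = -177/4 ∩ 2·signedArea(EBA) = -85]
   → E = (14, 7/4)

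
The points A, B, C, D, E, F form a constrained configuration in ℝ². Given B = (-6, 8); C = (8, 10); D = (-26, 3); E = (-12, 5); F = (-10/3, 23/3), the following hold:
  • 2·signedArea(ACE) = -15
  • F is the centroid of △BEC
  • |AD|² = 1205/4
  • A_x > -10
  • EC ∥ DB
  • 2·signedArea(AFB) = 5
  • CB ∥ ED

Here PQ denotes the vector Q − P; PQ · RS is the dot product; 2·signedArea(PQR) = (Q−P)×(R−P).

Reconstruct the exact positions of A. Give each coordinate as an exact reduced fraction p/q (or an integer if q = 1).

1. A_x = -9  [2·signedArea(ACE) = -15 ∩ 2·signedArea(AFB) = 5]
2. A_y = 13/2  [2·signedArea(ACE) = -15 ∩ 2·signedArea(AFB) = 5]
   → A = (-9, 13/2)

A = (-9, 13/2)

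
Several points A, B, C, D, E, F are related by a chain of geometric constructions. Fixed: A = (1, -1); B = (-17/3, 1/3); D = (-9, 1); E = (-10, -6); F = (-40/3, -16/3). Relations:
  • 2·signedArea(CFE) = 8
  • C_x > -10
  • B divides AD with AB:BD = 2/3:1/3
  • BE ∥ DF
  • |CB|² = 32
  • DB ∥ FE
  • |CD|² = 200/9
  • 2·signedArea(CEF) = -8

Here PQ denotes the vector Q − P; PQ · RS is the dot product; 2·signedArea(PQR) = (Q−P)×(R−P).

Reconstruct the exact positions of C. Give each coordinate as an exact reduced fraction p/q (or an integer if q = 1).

1. C_x = -29/3  [line -2/3·x + -10/3·y + -56/3 = 0 ∩ |CD|² = 200/9]
2. C_y = -11/3  [line -2/3·x + -10/3·y + -56/3 = 0 ∩ |CD|² = 200/9]
   → C = (-29/3, -11/3)

C = (-29/3, -11/3)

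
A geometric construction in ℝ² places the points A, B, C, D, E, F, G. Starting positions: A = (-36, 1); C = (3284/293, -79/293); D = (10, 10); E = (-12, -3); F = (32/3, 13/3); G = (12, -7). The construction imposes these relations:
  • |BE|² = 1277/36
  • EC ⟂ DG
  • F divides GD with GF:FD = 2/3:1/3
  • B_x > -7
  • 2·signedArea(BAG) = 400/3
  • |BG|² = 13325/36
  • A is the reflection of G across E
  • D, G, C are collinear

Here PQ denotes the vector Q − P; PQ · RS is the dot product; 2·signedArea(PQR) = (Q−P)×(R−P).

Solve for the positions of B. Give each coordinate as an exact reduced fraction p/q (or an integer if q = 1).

B = (-19/3, -7/6)

1. B_x = -19/3  [line 8·x + 48·y + 320/3 = 0 ∩ |BE|² = 1277/36]
2. B_y = -7/6  [line 8·x + 48·y + 320/3 = 0 ∩ |BE|² = 1277/36]
   → B = (-19/3, -7/6)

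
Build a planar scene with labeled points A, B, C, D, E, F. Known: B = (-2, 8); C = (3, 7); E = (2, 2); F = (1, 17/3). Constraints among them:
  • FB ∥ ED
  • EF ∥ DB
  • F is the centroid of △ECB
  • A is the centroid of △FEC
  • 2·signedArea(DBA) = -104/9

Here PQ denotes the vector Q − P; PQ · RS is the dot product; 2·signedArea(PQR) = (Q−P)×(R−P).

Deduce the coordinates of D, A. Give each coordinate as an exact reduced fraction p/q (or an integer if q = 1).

A = (2, 44/9)
D = (-1, 13/3)

1. D_x = -1  [EF ∥ DB ∩ FB ∥ ED]
2. D_y = 13/3  [EF ∥ DB ∩ FB ∥ ED]
   → D = (-1, 13/3)
3. A_x = 2  [A is the centroid of △FEC]
4. A_y = 44/9  [A is the centroid of △FEC]
   → A = (2, 44/9)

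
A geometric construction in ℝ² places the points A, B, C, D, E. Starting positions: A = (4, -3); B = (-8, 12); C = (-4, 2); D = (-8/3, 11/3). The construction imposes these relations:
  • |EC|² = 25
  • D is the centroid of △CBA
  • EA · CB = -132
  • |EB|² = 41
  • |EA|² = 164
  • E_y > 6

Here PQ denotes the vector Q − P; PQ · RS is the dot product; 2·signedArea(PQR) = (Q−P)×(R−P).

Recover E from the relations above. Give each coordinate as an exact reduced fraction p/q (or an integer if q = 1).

1. E_x = -4  [line 4·x + -10·y + 86 = 0 ∩ |EC|² = 25]
2. E_y = 7  [line 4·x + -10·y + 86 = 0 ∩ |EC|² = 25]
   → E = (-4, 7)

E = (-4, 7)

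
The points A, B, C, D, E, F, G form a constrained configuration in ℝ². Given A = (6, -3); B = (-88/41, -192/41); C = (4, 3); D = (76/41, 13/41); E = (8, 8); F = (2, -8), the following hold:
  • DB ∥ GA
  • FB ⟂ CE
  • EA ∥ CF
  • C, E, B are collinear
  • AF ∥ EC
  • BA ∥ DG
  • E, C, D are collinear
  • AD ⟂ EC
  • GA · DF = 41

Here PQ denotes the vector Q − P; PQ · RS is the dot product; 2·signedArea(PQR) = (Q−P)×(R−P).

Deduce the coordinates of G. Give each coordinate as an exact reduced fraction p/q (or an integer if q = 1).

G = (10, 2)

1. G_x = 10  [DB ∥ GA ∩ BA ∥ DG]
2. G_y = 2  [DB ∥ GA ∩ BA ∥ DG]
   → G = (10, 2)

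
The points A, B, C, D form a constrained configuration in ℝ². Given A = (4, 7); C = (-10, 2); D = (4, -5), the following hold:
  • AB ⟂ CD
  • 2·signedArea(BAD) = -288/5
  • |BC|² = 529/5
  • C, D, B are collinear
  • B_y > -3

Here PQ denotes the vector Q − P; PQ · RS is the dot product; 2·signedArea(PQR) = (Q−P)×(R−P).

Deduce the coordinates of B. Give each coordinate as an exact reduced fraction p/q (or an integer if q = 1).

1. B_x = -4/5  [C, D, B are collinear ∩ AB ⟂ CD]
2. B_y = -13/5  [C, D, B are collinear ∩ AB ⟂ CD]
   → B = (-4/5, -13/5)

B = (-4/5, -13/5)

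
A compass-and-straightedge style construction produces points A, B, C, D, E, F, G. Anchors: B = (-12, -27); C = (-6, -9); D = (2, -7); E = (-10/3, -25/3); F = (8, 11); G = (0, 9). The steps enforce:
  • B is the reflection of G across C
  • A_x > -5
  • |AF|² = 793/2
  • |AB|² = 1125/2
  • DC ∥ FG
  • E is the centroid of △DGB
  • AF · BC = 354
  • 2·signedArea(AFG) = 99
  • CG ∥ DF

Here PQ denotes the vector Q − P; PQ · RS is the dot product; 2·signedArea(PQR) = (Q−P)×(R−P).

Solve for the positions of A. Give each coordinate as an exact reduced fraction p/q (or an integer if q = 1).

A = (-9/2, -9/2)

1. A_x = -9/2  [AF · BC = 354 ∩ 2·signedArea(AFG) = 99]
2. A_y = -9/2  [AF · BC = 354 ∩ 2·signedArea(AFG) = 99]
   → A = (-9/2, -9/2)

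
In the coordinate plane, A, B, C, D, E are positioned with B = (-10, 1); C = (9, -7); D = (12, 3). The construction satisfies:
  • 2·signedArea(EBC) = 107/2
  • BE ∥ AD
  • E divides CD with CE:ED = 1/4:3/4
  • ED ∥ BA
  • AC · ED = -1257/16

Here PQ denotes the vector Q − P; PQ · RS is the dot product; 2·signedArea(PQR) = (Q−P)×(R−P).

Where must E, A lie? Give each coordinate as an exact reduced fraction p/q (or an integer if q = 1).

A = (-31/4, 17/2)
E = (39/4, -9/2)

1. E_x = 39/4  [E divides CD with CE:ED = 1/4:3/4]
2. E_y = -9/2  [E divides CD with CE:ED = 1/4:3/4]
   → E = (39/4, -9/2)
3. A_x = -31/4  [BE ∥ AD ∩ ED ∥ BA]
4. A_y = 17/2  [BE ∥ AD ∩ ED ∥ BA]
   → A = (-31/4, 17/2)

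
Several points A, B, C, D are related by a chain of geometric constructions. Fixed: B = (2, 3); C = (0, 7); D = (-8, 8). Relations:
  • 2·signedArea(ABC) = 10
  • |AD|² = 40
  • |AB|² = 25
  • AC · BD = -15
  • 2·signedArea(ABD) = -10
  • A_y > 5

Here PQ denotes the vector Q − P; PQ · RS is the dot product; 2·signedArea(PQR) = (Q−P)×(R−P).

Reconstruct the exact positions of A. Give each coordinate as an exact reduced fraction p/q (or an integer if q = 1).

A = (-2, 6)

1. A_x = -2  [2·signedArea(ABC) = 10 ∩ AC · BD = -15]
2. A_y = 6  [2·signedArea(ABC) = 10 ∩ AC · BD = -15]
   → A = (-2, 6)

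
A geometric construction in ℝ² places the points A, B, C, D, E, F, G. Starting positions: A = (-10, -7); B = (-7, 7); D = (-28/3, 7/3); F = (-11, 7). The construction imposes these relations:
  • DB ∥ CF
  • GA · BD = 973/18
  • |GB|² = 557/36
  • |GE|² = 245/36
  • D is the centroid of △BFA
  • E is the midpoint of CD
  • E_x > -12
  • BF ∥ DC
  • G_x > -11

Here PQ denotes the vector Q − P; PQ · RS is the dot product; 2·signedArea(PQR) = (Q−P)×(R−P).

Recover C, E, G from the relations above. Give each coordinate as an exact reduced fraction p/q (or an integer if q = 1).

C = (-40/3, 7/3)
E = (-34/3, 7/3)
G = (-61/6, 14/3)

1. C_x = -40/3  [DB ∥ CF ∩ BF ∥ DC]
2. C_y = 7/3  [DB ∥ CF ∩ BF ∥ DC]
   → C = (-40/3, 7/3)
3. E_x = -34/3  [E is the midpoint of CD]
4. E_y = 7/3  [E is the midpoint of CD]
   → E = (-34/3, 7/3)
5. G_x = -61/6  [line 7/3·x + 14/3·y + 35/18 = 0 ∩ |GE|² = 245/36]
6. G_y = 14/3  [line 7/3·x + 14/3·y + 35/18 = 0 ∩ |GE|² = 245/36]
   → G = (-61/6, 14/3)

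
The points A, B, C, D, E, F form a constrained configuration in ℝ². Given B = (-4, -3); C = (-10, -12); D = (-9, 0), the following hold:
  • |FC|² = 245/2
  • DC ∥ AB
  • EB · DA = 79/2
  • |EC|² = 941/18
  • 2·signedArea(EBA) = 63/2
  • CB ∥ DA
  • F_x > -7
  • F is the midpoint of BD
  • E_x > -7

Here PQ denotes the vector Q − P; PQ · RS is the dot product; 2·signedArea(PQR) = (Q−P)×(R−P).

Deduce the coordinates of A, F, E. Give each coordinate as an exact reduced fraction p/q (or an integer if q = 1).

A = (-3, 9)
E = (-41/6, -11/2)
F = (-13/2, -3/2)

1. A_x = -3  [DC ∥ AB ∩ CB ∥ DA]
2. A_y = 9  [DC ∥ AB ∩ CB ∥ DA]
   → A = (-3, 9)
3. F_x = -13/2  [F is the midpoint of BD]
4. F_y = -3/2  [F is the midpoint of BD]
   → F = (-13/2, -3/2)
5. E_x = -41/6  [EB · DA = 79/2 ∩ 2·signedArea(EBA) = 63/2]
6. E_y = -11/2  [EB · DA = 79/2 ∩ 2·signedArea(EBA) = 63/2]
   → E = (-41/6, -11/2)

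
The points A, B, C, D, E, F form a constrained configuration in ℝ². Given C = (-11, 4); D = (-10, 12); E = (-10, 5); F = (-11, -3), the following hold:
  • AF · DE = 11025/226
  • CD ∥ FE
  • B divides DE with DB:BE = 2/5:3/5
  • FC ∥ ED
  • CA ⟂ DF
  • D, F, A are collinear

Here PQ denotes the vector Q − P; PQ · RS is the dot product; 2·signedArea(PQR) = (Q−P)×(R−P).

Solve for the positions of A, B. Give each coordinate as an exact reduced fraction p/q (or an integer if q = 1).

1. A_x = -2381/226  [D, F, A are collinear ∩ CA ⟂ DF]
2. A_y = 897/226  [D, F, A are collinear ∩ CA ⟂ DF]
   → A = (-2381/226, 897/226)
3. B_x = -10  [B divides DE with DB:BE = 2/5:3/5]
4. B_y = 46/5  [B divides DE with DB:BE = 2/5:3/5]
   → B = (-10, 46/5)

A = (-2381/226, 897/226)
B = (-10, 46/5)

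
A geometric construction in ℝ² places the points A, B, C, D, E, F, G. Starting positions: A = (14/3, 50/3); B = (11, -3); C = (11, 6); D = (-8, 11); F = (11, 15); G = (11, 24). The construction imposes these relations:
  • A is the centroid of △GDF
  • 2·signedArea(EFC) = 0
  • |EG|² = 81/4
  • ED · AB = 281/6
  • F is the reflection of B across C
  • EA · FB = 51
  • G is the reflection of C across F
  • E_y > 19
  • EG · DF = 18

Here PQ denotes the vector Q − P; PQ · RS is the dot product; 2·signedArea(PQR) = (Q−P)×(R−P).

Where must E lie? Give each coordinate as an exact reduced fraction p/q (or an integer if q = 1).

E = (11, 39/2)

1. E_x = 11  [2·signedArea(EFC) = 0 ∩ EA · FB = 51]
2. E_y = 39/2  [2·signedArea(EFC) = 0 ∩ EA · FB = 51]
   → E = (11, 39/2)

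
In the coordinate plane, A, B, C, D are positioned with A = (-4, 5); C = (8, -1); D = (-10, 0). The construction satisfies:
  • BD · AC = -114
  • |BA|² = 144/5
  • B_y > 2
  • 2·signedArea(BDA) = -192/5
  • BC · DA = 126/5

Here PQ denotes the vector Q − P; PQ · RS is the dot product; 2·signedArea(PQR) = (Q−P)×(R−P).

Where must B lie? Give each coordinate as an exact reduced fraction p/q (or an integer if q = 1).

B = (4/5, 13/5)

1. B_x = 4/5  [BC · DA = 126/5 ∩ BD · AC = -114]
2. B_y = 13/5  [BC · DA = 126/5 ∩ BD · AC = -114]
   → B = (4/5, 13/5)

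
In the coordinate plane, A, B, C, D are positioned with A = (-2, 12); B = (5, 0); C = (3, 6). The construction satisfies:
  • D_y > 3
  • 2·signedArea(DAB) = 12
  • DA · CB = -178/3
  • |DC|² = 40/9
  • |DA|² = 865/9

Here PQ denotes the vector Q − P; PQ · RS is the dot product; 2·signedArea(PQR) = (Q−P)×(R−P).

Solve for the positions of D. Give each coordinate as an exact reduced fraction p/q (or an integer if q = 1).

D = (11/3, 4)

1. D_x = 11/3  [2·signedArea(DAB) = 12 ∩ DA · CB = -178/3]
2. D_y = 4  [2·signedArea(DAB) = 12 ∩ DA · CB = -178/3]
   → D = (11/3, 4)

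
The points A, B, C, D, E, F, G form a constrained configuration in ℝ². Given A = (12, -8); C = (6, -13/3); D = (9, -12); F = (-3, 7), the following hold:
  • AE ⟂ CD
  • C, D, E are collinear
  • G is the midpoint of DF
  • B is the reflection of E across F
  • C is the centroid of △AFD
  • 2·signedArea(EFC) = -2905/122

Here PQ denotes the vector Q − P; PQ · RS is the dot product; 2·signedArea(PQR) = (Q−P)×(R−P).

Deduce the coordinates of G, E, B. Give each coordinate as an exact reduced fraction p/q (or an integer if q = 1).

1. G_x = 3  [G is the midpoint of DF]
2. G_y = -5/2  [G is the midpoint of DF]
   → G = (3, -5/2)
3. E_x = 981/122  [C, D, E are collinear ∩ AE ⟂ CD]
4. E_y = -1165/122  [C, D, E are collinear ∩ AE ⟂ CD]
   → E = (981/122, -1165/122)
5. B_x = -1713/122  [B is the reflection of E across F]
6. B_y = 2873/122  [B is the reflection of E across F]
   → B = (-1713/122, 2873/122)

B = (-1713/122, 2873/122)
E = (981/122, -1165/122)
G = (3, -5/2)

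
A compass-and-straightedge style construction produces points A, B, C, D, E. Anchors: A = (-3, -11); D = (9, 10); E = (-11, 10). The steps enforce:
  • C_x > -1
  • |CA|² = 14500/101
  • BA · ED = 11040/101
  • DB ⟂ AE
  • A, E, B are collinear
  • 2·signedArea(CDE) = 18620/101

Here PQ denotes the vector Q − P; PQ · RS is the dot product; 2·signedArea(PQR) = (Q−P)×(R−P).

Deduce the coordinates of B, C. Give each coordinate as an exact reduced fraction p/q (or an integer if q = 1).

1. B_x = -855/101  [A, E, B are collinear ∩ DB ⟂ AE]
2. B_y = 338/101  [A, E, B are collinear ∩ DB ⟂ AE]
   → B = (-855/101, 338/101)
3. C_y = 79/101  [2·signedArea(CDE) = 18620/101]
4. C_x = -83/101  [|CA|² = 14500/101]
   → C = (-83/101, 79/101)

B = (-855/101, 338/101)
C = (-83/101, 79/101)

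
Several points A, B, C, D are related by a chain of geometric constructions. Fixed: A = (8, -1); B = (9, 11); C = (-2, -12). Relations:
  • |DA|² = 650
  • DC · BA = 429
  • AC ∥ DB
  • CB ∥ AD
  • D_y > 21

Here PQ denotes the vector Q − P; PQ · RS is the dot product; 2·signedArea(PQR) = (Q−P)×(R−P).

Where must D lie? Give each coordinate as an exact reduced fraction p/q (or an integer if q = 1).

D = (19, 22)

1. D_x = 19  [AC ∥ DB ∩ CB ∥ AD]
2. D_y = 22  [AC ∥ DB ∩ CB ∥ AD]
   → D = (19, 22)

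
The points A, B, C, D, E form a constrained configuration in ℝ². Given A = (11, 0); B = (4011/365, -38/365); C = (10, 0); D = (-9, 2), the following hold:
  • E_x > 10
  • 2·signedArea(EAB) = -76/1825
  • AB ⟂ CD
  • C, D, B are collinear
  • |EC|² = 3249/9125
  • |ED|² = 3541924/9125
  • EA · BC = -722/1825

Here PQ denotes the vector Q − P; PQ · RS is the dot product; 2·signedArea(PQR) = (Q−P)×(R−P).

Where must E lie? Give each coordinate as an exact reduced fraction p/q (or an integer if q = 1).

1. E_x = 19333/1825  [line 38/365·x + -4/365·y + -2014/1825 = 0 ∩ |EC|² = 3249/9125]
2. E_y = -114/1825  [line 38/365·x + -4/365·y + -2014/1825 = 0 ∩ |EC|² = 3249/9125]
   → E = (19333/1825, -114/1825)

E = (19333/1825, -114/1825)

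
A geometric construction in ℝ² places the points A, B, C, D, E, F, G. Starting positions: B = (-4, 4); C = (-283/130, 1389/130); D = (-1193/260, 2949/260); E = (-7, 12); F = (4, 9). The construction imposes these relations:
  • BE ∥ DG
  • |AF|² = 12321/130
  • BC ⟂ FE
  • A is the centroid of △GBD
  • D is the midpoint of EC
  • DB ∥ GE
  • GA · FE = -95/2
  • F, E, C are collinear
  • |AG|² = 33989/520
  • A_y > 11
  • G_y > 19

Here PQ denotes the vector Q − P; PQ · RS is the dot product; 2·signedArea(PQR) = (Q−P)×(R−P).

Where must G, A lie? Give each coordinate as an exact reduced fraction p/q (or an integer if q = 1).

A = (-701/130, 1503/130)
G = (-1973/260, 5029/260)

1. G_x = -1973/260  [DB ∥ GE ∩ BE ∥ DG]
2. G_y = 5029/260  [DB ∥ GE ∩ BE ∥ DG]
   → G = (-1973/260, 5029/260)
3. A_x = -701/130  [A is the centroid of △GBD]
4. A_y = 1503/130  [A is the centroid of △GBD]
   → A = (-701/130, 1503/130)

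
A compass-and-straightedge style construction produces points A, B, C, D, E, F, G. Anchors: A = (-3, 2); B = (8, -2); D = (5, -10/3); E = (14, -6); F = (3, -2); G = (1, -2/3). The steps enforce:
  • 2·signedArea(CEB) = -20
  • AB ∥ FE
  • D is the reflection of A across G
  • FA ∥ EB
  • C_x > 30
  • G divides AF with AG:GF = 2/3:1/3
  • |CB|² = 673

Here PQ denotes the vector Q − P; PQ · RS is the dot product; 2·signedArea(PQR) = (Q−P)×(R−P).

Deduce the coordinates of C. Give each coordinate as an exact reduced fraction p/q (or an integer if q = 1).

C = (31, -14)

1. C_x = 31  [line -4·x + -6·y + 40 = 0 ∩ |CB|² = 673]
2. C_y = -14  [line -4·x + -6·y + 40 = 0 ∩ |CB|² = 673]
   → C = (31, -14)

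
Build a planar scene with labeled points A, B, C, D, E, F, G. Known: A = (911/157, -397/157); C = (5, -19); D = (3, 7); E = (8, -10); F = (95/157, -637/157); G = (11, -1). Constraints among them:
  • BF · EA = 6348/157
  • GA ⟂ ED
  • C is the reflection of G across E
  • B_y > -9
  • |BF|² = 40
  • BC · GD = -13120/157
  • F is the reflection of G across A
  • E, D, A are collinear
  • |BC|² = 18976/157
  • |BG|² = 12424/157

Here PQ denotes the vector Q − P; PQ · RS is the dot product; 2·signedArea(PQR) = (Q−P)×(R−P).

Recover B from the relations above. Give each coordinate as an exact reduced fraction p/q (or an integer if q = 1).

1. B_x = 869/157  [BF · EA = 6348/157 ∩ BC · GD = -13120/157]
2. B_y = -1259/157  [BF · EA = 6348/157 ∩ BC · GD = -13120/157]
   → B = (869/157, -1259/157)

B = (869/157, -1259/157)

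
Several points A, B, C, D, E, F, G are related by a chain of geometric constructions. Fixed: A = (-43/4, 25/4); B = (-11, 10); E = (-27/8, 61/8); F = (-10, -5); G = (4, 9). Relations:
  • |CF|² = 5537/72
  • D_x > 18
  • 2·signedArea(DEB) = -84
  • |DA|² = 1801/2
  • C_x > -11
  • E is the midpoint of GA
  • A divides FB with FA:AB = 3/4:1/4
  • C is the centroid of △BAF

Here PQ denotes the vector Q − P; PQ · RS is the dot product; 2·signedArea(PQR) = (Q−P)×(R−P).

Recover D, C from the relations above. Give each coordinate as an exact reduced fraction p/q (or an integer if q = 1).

1. D_x = 75/4  [line -19/8·x + -61/8·y + 1073/8 = 0 ∩ |DA|² = 1801/2]
2. D_y = 47/4  [line -19/8·x + -61/8·y + 1073/8 = 0 ∩ |DA|² = 1801/2]
   → D = (75/4, 47/4)
3. C_x = -127/12  [C is the centroid of △BAF]
4. C_y = 15/4  [C is the centroid of △BAF]
   → C = (-127/12, 15/4)

C = (-127/12, 15/4)
D = (75/4, 47/4)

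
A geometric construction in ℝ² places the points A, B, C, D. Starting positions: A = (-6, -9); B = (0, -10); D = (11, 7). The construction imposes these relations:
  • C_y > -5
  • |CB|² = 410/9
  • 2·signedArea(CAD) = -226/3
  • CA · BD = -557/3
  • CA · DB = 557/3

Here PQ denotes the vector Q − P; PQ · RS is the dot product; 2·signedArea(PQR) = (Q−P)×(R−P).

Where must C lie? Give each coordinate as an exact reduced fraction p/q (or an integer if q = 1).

C = (11/3, -13/3)

1. C_x = 11/3  [CA · DB = 557/3 ∩ 2·signedArea(CAD) = -226/3]
2. C_y = -13/3  [CA · DB = 557/3 ∩ 2·signedArea(CAD) = -226/3]
   → C = (11/3, -13/3)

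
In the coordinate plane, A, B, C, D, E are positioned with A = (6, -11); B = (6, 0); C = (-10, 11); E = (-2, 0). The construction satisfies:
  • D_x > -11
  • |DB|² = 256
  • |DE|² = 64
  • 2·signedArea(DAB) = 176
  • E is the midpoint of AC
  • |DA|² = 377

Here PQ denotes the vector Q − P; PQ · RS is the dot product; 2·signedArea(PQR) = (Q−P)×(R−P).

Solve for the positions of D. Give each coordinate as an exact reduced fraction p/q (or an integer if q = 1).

D = (-10, 0)

1. D_x = -10  [2·signedArea(DAB) = 176]
2. D_y = 0  [|DB|² = 256]
   → D = (-10, 0)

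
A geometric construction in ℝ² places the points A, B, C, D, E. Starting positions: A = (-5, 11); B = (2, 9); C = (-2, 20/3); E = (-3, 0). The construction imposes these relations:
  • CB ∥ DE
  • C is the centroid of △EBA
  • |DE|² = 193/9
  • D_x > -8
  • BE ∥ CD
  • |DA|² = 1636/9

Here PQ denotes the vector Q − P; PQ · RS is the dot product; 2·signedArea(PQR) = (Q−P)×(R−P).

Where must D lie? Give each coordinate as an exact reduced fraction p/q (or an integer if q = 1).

D = (-7, -7/3)

1. D_x = -7  [CB ∥ DE ∩ BE ∥ CD]
2. D_y = -7/3  [CB ∥ DE ∩ BE ∥ CD]
   → D = (-7, -7/3)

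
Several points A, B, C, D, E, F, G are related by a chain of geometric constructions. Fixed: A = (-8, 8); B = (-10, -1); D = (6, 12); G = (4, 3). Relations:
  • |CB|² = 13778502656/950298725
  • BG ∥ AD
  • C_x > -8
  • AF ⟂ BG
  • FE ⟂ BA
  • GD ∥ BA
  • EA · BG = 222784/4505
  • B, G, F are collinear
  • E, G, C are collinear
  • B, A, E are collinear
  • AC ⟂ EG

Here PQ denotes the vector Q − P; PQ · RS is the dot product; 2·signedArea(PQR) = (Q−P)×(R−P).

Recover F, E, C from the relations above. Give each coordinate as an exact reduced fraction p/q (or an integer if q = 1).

C = (-6698311442/950298725, 1336071131/950298725)
E = (-43002/4505, 4711/4505)
F = (-306/53, 11/53)

1. F_x = -306/53  [B, G, F are collinear ∩ AF ⟂ BG]
2. F_y = 11/53  [B, G, F are collinear ∩ AF ⟂ BG]
   → F = (-306/53, 11/53)
3. E_x = -43002/4505  [B, A, E are collinear ∩ FE ⟂ BA]
4. E_y = 4711/4505  [B, A, E are collinear ∩ FE ⟂ BA]
   → E = (-43002/4505, 4711/4505)
5. C_x = -6698311442/950298725  [E, G, C are collinear ∩ AC ⟂ EG]
6. C_y = 1336071131/950298725  [E, G, C are collinear ∩ AC ⟂ EG]
   → C = (-6698311442/950298725, 1336071131/950298725)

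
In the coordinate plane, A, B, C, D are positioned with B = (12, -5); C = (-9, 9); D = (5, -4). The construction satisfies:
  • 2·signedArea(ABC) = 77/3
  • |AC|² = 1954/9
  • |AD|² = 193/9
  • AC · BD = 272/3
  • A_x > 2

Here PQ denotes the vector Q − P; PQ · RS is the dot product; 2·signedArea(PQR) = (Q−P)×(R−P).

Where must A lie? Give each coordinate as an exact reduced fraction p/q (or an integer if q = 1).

1. A_x = 8/3  [2·signedArea(ABC) = 77/3 ∩ AC · BD = 272/3]
2. A_y = 0  [2·signedArea(ABC) = 77/3 ∩ AC · BD = 272/3]
   → A = (8/3, 0)

A = (8/3, 0)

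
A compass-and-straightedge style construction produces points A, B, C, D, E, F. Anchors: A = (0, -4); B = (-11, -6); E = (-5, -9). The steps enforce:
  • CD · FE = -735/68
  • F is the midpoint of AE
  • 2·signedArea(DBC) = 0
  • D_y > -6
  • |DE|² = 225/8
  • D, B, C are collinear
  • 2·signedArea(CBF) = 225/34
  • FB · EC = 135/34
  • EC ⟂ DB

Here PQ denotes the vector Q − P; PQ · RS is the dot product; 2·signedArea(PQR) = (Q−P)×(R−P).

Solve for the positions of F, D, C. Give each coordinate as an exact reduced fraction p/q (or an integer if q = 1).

C = (-179/34, -189/34)
D = (-5/4, -21/4)
F = (-5/2, -13/2)

1. F_x = -5/2  [F is the midpoint of AE]
2. F_y = -13/2  [F is the midpoint of AE]
   → F = (-5/2, -13/2)
3. C_x = -179/34  [2·signedArea(CBF) = 225/34 ∩ FB · EC = 135/34]
4. C_y = -189/34  [2·signedArea(CBF) = 225/34 ∩ FB · EC = 135/34]
   → C = (-179/34, -189/34)
5. D_x = -5/4  [2·signedArea(DBC) = 0 ∩ CD · FE = -735/68]
6. D_y = -21/4  [2·signedArea(DBC) = 0 ∩ CD · FE = -735/68]
   → D = (-5/4, -21/4)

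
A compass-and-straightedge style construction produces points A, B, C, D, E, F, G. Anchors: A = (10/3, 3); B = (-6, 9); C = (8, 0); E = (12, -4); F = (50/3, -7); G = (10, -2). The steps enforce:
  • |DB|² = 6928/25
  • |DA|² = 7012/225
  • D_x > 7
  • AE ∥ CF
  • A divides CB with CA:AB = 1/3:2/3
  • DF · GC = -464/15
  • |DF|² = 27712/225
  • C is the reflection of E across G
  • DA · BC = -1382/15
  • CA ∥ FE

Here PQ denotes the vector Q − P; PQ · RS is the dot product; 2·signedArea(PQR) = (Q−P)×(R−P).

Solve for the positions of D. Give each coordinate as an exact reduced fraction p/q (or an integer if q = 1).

1. D_x = 38/5  [DA · BC = -1382/15 ∩ DF · GC = -464/15]
2. D_y = -3/5  [DA · BC = -1382/15 ∩ DF · GC = -464/15]
   → D = (38/5, -3/5)

D = (38/5, -3/5)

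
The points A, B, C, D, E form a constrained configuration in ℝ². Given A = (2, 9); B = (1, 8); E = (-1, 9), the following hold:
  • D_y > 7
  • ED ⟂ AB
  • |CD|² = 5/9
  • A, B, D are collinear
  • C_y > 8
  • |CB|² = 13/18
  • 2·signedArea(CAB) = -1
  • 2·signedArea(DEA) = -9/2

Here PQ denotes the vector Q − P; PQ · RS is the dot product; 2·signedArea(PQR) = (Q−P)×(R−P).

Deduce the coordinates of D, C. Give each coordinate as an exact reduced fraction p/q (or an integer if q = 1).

1. D_x = 1/2  [A, B, D are collinear ∩ ED ⟂ AB]
2. D_y = 15/2  [A, B, D are collinear ∩ ED ⟂ AB]
   → D = (1/2, 15/2)
3. C_x = 1/6  [line 1·x + -1·y + 8 = 0 ∩ |CD|² = 5/9]
4. C_y = 49/6  [line 1·x + -1·y + 8 = 0 ∩ |CD|² = 5/9]
   → C = (1/6, 49/6)

C = (1/6, 49/6)
D = (1/2, 15/2)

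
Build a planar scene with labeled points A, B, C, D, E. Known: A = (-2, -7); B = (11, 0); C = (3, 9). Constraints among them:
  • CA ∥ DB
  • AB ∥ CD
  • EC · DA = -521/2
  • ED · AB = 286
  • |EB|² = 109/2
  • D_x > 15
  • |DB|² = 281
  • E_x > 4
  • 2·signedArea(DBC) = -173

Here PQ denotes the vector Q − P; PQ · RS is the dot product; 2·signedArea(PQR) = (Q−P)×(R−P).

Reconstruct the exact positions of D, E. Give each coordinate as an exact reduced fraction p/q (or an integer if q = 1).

D = (16, 16)
E = (9/2, -7/2)

1. D_x = 16  [CA ∥ DB ∩ AB ∥ CD]
2. D_y = 16  [CA ∥ DB ∩ AB ∥ CD]
   → D = (16, 16)
3. E_x = 9/2  [EC · DA = -521/2 ∩ ED · AB = 286]
4. E_y = -7/2  [EC · DA = -521/2 ∩ ED · AB = 286]
   → E = (9/2, -7/2)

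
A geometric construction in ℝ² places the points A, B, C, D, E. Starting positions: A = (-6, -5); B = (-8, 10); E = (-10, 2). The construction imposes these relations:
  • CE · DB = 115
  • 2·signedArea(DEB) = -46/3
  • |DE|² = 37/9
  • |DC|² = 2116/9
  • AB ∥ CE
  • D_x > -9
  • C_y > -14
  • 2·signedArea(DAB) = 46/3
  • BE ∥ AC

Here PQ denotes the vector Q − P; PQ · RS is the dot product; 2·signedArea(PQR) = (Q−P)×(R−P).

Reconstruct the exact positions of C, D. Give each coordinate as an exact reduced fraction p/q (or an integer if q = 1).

1. C_x = -8  [AB ∥ CE ∩ BE ∥ AC]
2. C_y = -13  [AB ∥ CE ∩ BE ∥ AC]
   → C = (-8, -13)
3. D_x = -8  [2·signedArea(DAB) = 46/3 ∩ 2·signedArea(DEB) = -46/3]
4. D_y = 7/3  [2·signedArea(DAB) = 46/3 ∩ 2·signedArea(DEB) = -46/3]
   → D = (-8, 7/3)

C = (-8, -13)
D = (-8, 7/3)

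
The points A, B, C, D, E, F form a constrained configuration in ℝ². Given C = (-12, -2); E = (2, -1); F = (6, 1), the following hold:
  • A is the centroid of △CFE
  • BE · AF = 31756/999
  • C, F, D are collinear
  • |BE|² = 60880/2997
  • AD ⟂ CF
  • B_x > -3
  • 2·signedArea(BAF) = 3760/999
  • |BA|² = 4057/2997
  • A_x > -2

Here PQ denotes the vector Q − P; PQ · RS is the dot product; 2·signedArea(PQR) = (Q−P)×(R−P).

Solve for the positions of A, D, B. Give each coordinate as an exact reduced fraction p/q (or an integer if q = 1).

1. A_x = -4/3  [A is the centroid of △CFE]
2. A_y = -2/3  [A is the centroid of △CFE]
   → A = (-4/3, -2/3)
3. D_x = -52/37  [C, F, D are collinear ∩ AD ⟂ CF]
4. D_y = -26/111  [C, F, D are collinear ∩ AD ⟂ CF]
   → D = (-52/37, -26/111)
5. B_x = -274/111  [BE · AF = 31756/999 ∩ 2·signedArea(BAF) = 3760/999]
6. B_y = -137/333  [BE · AF = 31756/999 ∩ 2·signedArea(BAF) = 3760/999]
   → B = (-274/111, -137/333)

A = (-4/3, -2/3)
B = (-274/111, -137/333)
D = (-52/37, -26/111)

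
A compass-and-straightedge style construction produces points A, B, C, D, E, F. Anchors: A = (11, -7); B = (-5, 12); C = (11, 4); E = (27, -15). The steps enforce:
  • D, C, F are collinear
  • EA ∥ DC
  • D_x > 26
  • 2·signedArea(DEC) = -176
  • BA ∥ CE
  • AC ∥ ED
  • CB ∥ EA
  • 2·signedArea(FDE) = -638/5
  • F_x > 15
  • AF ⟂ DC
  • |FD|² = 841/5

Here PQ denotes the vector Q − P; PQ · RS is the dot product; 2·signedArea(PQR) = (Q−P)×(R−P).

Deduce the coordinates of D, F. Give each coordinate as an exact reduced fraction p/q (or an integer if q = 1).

1. D_x = 27  [EA ∥ DC ∩ AC ∥ ED]
2. D_y = -4  [EA ∥ DC ∩ AC ∥ ED]
   → D = (27, -4)
3. F_x = 77/5  [D, C, F are collinear ∩ AF ⟂ DC]
4. F_y = 9/5  [D, C, F are collinear ∩ AF ⟂ DC]
   → F = (77/5, 9/5)

D = (27, -4)
F = (77/5, 9/5)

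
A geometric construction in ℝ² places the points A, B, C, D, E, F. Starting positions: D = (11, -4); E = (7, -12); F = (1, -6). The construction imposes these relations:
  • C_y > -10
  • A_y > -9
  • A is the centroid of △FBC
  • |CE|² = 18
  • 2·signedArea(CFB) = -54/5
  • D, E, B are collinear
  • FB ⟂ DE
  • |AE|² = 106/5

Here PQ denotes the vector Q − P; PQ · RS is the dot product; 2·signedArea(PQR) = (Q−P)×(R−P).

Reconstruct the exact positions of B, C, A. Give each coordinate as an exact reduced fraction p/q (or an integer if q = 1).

1. B_x = 41/5  [D, E, B are collinear ∩ FB ⟂ DE]
2. B_y = -48/5  [D, E, B are collinear ∩ FB ⟂ DE]
   → B = (41/5, -48/5)
3. C_x = 4  [line 18/5·x + 36/5·y + 252/5 = 0 ∩ |CE|² = 18]
4. C_y = -9  [line 18/5·x + 36/5·y + 252/5 = 0 ∩ |CE|² = 18]
   → C = (4, -9)
5. A_x = 22/5  [A is the centroid of △FBC]
6. A_y = -41/5  [A is the centroid of △FBC]
   → A = (22/5, -41/5)

A = (22/5, -41/5)
B = (41/5, -48/5)
C = (4, -9)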